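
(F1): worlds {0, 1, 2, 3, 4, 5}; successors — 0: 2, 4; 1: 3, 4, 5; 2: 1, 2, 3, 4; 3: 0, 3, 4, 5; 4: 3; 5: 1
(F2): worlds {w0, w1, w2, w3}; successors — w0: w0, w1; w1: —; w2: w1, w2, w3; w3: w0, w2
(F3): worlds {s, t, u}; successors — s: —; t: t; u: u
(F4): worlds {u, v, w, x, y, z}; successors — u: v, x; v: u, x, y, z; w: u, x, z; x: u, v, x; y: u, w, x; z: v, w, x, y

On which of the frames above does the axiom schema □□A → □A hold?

(F2), (F3)

Frame correspondent (Sahlqvist): ∀x ∀y (Rxy → ∃z (Rxz ∧ Rzy)) — i.e. density.
(F1): fails — R51 but no z with R5z and Rz1.
(F2): holds.
(F3): holds.
(F4): fails — Rvz but no t with Rvt and Rtz.
Valid on: (F2), (F3).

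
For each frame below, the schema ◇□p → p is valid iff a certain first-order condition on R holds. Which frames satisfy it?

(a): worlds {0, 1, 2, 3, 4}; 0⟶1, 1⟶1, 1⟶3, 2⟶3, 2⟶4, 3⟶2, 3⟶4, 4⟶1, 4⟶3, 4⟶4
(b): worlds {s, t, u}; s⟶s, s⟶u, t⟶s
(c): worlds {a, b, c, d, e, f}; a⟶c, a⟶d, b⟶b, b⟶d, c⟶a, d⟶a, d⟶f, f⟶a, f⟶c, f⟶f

none

The schema corresponds to symmetry: ∀x ∀y (Rxy → Ryx).
(a): fails — R01 but not R10.
(b): fails — Rsu but not Rus.
(c): fails — Rfc but not Rcf.
Valid on no frame.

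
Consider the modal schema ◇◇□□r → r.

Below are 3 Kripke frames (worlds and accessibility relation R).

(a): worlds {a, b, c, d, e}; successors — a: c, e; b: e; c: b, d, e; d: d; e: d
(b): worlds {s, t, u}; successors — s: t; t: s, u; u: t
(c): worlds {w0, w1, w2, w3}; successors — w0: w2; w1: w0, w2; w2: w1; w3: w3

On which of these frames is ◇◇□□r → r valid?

This is the axiom for a generalized confluence (Geach) condition; its first-order frame correspondent is ∀x ∀y (xR²y → ∃w (yR²w ∧ x = w)).
(a): fails — aR²b but no w with bR²w and a=w.
(b): condition met.
(c): fails — w0R²w1 but no w with w1R²w and w0=w.

(b)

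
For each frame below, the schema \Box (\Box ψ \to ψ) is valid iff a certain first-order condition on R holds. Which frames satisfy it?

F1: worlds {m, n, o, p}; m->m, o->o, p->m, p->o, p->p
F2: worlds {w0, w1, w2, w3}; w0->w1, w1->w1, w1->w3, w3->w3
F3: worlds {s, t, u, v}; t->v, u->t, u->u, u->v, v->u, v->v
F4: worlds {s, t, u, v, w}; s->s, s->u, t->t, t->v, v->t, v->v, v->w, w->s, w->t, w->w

F1, F2

Frame correspondent (Sahlqvist): \forall x \forall y (Rxy \to Ryy) — i.e. shift-reflexivity.
F1: satisfies the condition.
F2: satisfies the condition.
F3: fails — Rut but not Rtt.
F4: fails — Rsu but not Ruu.
Valid on: F1, F2.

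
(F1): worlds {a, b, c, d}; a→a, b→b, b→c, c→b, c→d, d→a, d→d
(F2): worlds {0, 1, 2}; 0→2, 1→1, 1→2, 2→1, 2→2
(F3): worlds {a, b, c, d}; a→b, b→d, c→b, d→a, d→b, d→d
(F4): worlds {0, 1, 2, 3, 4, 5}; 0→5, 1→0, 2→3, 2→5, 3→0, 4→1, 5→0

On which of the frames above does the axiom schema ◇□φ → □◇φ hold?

(F2), (F4)

The schema corresponds to convergence: ∀x ∀y ∀z (Rxy ∧ Rxz → ∃w (Ryw ∧ Rzw)).
(F1): fails — Rcd and Rcb but d and b have no common successor.
(F2): ✓.
(F3): fails — Rdb and Rda but b and a have no common successor.
(F4): ✓.
Valid on: (F2), (F4).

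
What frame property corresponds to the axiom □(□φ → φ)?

Shift-reflexivity

This schema is the T□ axiom.
It corresponds to shift-reflexivity: ∀x ∀y (Rxy → Ryy).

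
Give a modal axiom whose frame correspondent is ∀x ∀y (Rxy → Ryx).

The condition is symmetry. The B schema p → □◇p defines it.
Suppose p→□◇p is valid. Take Rxy and set V(p)={x}. Then p at x, so □◇p at x, so ◇p at y, so some z with Ryz has p; z=x, i.e. Ryx.

p → □◇p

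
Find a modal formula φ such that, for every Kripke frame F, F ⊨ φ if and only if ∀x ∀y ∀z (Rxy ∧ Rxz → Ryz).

◇p → □◇p

A defining formula is ◇p → □◇p (the 5 axiom).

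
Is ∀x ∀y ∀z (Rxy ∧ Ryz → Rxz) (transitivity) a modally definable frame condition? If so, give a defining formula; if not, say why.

Yes — defined by □p → □□p

Yes: it is transitivity, defined by the 4 schema □p → □□p.
Suppose □p→□□p is valid. Take Rxy, Ryz and set V(p)={w : Rxw}. Then □p at x, so □□p at x, so □p at y, so p at z, i.e. Rxz.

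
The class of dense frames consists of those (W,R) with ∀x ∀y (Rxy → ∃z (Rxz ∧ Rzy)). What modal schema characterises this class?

□□q → □q

This is density; the standard corresponding axiom is C4: □□q → □q.
Suppose □□q→□q is valid. Take Rxy and set V(q)={w : xR²w}. Then □□q at x, so □q at x, so q at y, i.e. ∃z(Rxz∧Rzy).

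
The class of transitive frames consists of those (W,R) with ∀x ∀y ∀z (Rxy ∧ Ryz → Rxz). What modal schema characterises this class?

A defining formula is □q → □□q (the 4 axiom).
Suppose □q→□□q is valid. Take Rxy, Ryz and set V(q)={w : Rxw}. Then □q at x, so □□q at x, so □q at y, so q at z, i.e. Rxz.

□q → □□q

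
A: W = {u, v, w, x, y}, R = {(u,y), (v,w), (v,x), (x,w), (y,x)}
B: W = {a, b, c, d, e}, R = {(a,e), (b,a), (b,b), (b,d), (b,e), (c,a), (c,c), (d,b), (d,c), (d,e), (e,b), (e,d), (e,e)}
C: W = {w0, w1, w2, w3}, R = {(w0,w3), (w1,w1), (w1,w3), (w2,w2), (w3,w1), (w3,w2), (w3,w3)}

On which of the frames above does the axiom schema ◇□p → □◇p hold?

The schema corresponds to convergence: ∀x ∀y ∀z (Rxy ∧ Rxz → ∃w (Ryw ∧ Rzw)).
A: fails — Rvw and Rvw but w and w have no common successor.
B: fails — Rcc and Rca but c and a have no common successor.
C: fails — Rw3w1 and Rw3w2 but w1 and w2 have no common successor.

none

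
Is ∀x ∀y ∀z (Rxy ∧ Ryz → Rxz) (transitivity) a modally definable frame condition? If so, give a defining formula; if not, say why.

Yes — defined by □q → □□q

The condition is transitivity. A defining modal formula is □q → □□q.
Suppose □q→□□q is valid. Take Rxy, Ryz and set V(q)={w : Rxw}. Then □q at x, so □□q at x, so □q at y, so q at z, i.e. Rxz.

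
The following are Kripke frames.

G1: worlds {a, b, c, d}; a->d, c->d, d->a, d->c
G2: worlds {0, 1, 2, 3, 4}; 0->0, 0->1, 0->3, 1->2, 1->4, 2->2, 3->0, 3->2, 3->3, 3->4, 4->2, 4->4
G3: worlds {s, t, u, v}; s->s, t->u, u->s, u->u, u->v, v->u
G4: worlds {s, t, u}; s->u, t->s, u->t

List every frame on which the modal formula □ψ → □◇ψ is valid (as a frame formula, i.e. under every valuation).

G3

Frame correspondent (Sahlqvist): ∀x ∀z (xRz → ∃w (xRw ∧ zRw)) — i.e. a generalized confluence (Geach) condition.
G1: fails — aRd but no w with aRw and dRw.
G2: fails — 0R1 but no w with 0Rw and 1Rw.
G3: ✓.
G4: fails — sRu but no w with sRw and uRw.
Valid on: G3.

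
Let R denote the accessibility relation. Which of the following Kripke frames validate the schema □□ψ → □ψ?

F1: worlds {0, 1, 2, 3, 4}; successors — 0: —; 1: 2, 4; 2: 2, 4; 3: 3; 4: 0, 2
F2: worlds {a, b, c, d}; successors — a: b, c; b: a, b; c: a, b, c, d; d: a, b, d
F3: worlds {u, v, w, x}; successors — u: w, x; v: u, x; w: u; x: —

The schema corresponds to density: ∀x ∀y (Rxy → ∃z (Rxz ∧ Rzy)).
F1: fails — R40 but no z with R4z and Rz0.
F2: ✓.
F3: fails — Ruw but no z with Ruz and Rzw.

F2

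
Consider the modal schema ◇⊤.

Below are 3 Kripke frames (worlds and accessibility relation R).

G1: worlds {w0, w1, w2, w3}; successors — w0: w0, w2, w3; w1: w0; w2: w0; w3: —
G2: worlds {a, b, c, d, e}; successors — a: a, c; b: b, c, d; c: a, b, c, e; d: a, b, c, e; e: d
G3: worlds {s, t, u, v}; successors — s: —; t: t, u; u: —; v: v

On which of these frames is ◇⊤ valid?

G2

This is the axiom for seriality; its first-order frame correspondent is ∀x ∃y Rxy.
G1: fails — world w3 has no successor.
G2: holds.
G3: fails — world s has no successor.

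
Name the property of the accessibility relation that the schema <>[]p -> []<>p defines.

Suppose ◇□p→□◇p is valid. Take Rxy, Rxz and set V(p)={w : Ryw}. Then □p at y so ◇□p at x, so □◇p at x, so ◇p at z, giving w with Rzw and Ryw.

Convergence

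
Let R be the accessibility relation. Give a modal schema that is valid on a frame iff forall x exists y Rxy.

□ψ → ◇ψ

The condition is seriality. The D schema □ψ → ◇ψ defines it.
Suppose □ψ→◇ψ is valid. At any x set V(ψ)=W. Then □ψ at x, so ◇ψ at x, so x has a successor.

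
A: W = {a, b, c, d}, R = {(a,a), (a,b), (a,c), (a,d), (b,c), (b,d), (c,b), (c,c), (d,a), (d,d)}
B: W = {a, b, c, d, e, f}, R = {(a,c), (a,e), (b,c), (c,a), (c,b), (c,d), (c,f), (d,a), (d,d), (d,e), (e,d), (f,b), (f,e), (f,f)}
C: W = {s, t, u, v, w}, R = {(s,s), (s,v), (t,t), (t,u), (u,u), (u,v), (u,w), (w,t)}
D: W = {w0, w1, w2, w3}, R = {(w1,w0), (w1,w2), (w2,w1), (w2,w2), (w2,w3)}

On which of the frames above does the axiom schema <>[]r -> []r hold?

none

The schema corresponds to the Euclidean property: forall x forall y forall z (Rxy & Rxz -> Ryz).
A: fails — Rab and Rab but not Rbb.
B: fails — Rae and Rae but not Ree.
C: fails — Rsv and Rsv but not Rvv.
D: fails — Rw1w2 and Rw1w0 but not Rw2w0.
Valid on no frame.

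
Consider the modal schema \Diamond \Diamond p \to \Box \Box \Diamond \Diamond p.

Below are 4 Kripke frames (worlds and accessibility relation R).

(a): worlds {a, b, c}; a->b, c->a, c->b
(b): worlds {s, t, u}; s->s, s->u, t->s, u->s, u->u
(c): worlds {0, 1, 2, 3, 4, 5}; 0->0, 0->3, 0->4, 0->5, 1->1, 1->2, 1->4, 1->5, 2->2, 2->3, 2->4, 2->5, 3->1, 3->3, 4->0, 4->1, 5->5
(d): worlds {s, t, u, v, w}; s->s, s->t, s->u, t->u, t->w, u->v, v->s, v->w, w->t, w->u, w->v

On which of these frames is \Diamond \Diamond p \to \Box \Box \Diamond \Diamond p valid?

(b)

This is the axiom for a generalized confluence (Geach) condition; its first-order frame correspondent is \forall x \forall y \forall z ((x R^2 y \wedge x R^2 z) \to \exists w (y = w \wedge z R^2 w)).
(a): fails — cR²b, cR²b but no w with b=w and bR²w.
(b): satisfies the condition.
(c): fails — 0R²0, 0R²3 but no w with 0=w and 3R²w.
(d): fails — sR²s, sR²t but no w* with s=w* and tR²w*.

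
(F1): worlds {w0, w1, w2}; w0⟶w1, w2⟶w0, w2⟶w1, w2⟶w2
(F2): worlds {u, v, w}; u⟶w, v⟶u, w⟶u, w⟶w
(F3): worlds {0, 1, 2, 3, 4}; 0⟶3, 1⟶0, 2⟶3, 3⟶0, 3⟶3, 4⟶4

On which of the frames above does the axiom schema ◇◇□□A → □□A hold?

(F2), (F3)

The schema corresponds to a generalized confluence (Geach) condition: ∀x ∀y ∀z ((xR²y ∧ xR²z) → ∃w (yR²w ∧ z = w)).
(F1): fails — w2R²w0, w2R²w0 but no w with w0R²w and w0=w.
(F2): ✓.
(F3): ✓.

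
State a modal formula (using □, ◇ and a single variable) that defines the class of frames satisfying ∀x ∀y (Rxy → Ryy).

A defining formula is □(□p → p) (the T□ axiom).

□(□p → p)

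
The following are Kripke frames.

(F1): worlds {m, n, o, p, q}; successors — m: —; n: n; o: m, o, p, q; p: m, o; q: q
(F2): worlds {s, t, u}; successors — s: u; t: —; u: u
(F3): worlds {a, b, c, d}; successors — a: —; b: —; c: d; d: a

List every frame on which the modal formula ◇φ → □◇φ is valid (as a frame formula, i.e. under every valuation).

The schema corresponds to the Euclidean property: ∀x ∀y ∀z (Rxy ∧ Rxz → Ryz).
(F1): fails — Rom and Rom but not Rmm.
(F2): condition met.
(F3): fails — Rcd and Rcd but not Rdd.
Valid on: (F2).

(F2)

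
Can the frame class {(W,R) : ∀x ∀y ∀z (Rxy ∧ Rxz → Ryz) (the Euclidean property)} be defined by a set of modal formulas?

Definable; ◇q → □◇q defines it

Yes: it is the Euclidean property, defined by the 5 schema ◇q → □◇q.
Suppose ◇q→□◇q is valid. Take Rxy, Rxz and set V(q)={y}. Then ◇q at x, so □◇q at x, so ◇q at z, so some w with Rzw has q; w=y, i.e. Rzy. By symmetry of the argument, Ryz.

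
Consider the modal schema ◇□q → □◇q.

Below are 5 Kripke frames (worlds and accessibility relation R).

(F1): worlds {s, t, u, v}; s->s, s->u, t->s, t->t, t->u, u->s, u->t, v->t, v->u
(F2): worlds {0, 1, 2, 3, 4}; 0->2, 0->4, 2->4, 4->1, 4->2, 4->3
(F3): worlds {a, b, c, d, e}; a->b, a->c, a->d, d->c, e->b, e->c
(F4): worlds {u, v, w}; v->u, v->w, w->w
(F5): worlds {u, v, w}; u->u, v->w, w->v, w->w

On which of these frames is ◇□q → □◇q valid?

Frame correspondent (Sahlqvist): ∀x ∀y ∀z (Rxy ∧ Rxz → ∃w (Ryw ∧ Rzw)) — i.e. convergence.
(F1): ✓.
(F2): fails — R02 and R04 but 2 and 4 have no common successor.
(F3): fails — Rab and Rab but b and b have no common successor.
(F4): fails — Rvu and Rvu but u and u have no common successor.
(F5): ✓.
Valid on: (F1), (F5).

(F1), (F5)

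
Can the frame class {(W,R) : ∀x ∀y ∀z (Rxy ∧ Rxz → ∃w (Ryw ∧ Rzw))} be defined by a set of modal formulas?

The condition is convergence. A defining modal formula is ◇□p → □◇p.

Yes — defined by ◇□p → □◇p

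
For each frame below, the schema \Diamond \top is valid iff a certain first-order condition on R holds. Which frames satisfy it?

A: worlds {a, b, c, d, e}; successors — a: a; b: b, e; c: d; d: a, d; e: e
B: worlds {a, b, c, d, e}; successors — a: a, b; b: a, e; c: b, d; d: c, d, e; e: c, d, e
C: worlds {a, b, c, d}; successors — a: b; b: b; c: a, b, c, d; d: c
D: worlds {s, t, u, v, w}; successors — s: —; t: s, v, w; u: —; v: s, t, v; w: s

This is the axiom for seriality; its first-order frame correspondent is \forall x \exists y Rxy.
A: satisfies the condition.
B: satisfies the condition.
C: satisfies the condition.
D: fails — world s has no successor.
Valid on: A, B, C.

A, B, C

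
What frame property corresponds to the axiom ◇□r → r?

Symmetry

Replacing r by ¬r and contraposing gives the equivalent schema r → □◇r.
Suppose r→□◇r is valid. Take Rxy and set V(r)={x}. Then r at x, so □◇r at x, so ◇r at y, so some z with Ryz has r; z=x, i.e. Ryx.
Conversely, any frame satisfying ∀x ∀y (Rxy → Ryx) validates the schema.
So the correspondent is symmetry.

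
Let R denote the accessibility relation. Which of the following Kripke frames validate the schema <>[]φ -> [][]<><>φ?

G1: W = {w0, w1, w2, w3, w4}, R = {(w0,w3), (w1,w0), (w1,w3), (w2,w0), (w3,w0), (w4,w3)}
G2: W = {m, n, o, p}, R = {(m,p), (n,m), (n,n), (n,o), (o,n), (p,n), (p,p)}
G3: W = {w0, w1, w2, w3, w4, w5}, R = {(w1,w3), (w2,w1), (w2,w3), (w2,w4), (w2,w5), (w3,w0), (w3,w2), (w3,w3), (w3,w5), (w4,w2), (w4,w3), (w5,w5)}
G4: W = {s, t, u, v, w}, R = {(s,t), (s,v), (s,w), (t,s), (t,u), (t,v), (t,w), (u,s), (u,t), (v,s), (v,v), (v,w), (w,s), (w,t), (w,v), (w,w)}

The schema corresponds to a generalized confluence (Geach) condition: forall x forall y forall z ((xRy & x R^2 z) -> exists w (yRw & z R^2 w)).
G1: fails — w1Rw0, w1R²w0 but no w with w0Rw and w0R²w.
G2: fails — nRm, nR²o but no w with mRw and oR²w.
G3: fails — w1Rw3, w1R²w0 but no w with w3Rw and w0R²w.
G4: satisfies the condition.

G4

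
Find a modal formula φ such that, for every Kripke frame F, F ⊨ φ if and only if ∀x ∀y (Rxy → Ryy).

□(□s → s)

The condition is shift-reflexivity. The T□ schema □(□s → s) defines it.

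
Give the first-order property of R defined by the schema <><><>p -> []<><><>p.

This is a Sahlqvist (Geach-type) schema ◇^3□^0p → □^1◇^3p.
Minimal-valuation argument: fix x; take any y with xR^3y and any z with xR^1z. Set V(p) to the set of worlds R-reachable from y in exactly 0 steps. Then □^0p holds at y, so the antecedent holds at x; validity forces ◇^3p at z, giving a w with zR^3w and yR^0w.
First-order correspondent: forall x forall y forall z ((x R^3 y & xRz) -> exists w (y = w & z R^3 w)).

forall x forall y forall z ((x R^3 y & xRz) -> exists w (y = w & z R^3 w))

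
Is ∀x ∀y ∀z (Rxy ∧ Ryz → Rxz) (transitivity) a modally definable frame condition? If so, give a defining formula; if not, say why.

This is a Sahlqvist condition; the 4 axiom □q → □□q defines it.
Suppose □q→□□q is valid. Take Rxy, Ryz and set V(q)={w : Rxw}. Then □q at x, so □□q at x, so □q at y, so q at z, i.e. Rxz.

Definable; □q → □□q defines it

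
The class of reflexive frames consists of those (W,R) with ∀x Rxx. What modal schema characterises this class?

A defining formula is □s → s (the T axiom).

□s → s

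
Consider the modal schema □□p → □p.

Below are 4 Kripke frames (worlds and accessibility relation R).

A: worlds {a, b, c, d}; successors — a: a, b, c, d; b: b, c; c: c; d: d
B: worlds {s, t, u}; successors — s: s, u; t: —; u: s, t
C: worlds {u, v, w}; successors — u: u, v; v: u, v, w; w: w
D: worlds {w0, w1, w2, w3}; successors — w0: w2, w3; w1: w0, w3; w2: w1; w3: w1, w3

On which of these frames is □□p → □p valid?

A, C

This is the axiom for density; its first-order frame correspondent is ∀x ∀y (Rxy → ∃z (Rxz ∧ Rzy)).
A: ✓.
B: fails — Rut but no z with Ruz and Rzt.
C: ✓.
D: fails — Rw1w0 but no z with Rw1z and Rzw0.
Valid on: A, C.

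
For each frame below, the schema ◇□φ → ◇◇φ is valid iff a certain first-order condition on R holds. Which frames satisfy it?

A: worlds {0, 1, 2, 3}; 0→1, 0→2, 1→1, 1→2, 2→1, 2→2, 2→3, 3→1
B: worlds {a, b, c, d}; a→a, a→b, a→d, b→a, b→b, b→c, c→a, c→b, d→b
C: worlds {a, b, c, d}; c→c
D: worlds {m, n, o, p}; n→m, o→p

This is the axiom for a generalized confluence (Geach) condition; its first-order frame correspondent is ∀x ∀y (xRy → ∃w (yRw ∧ xR²w)).
A: holds.
B: holds.
C: holds.
D: fails — nRm but no w with mRw and nR²w.
Valid on: A, B, C.

A, B, C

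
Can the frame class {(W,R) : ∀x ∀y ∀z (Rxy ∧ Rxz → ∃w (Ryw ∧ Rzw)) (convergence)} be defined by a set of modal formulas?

Yes — defined by ◇□q → □◇q

The condition is convergence. A defining modal formula is ◇□q → □◇q.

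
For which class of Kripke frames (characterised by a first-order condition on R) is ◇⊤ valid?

seriality

This schema is equivalent to the D axiom □q → ◇q.
It corresponds to seriality: ∀x ∃y Rxy.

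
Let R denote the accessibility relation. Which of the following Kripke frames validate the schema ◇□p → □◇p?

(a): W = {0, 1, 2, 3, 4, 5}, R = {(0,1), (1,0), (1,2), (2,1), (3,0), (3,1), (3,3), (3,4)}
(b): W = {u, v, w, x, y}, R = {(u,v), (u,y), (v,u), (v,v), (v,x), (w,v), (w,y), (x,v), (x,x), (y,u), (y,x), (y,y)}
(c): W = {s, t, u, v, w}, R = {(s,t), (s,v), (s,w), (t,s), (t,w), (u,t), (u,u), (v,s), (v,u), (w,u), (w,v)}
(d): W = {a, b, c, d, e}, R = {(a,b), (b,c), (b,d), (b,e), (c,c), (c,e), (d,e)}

(b)

The schema corresponds to convergence: ∀x ∀y ∀z (Rxy ∧ Rxz → ∃w (Ryw ∧ Rzw)).
(a): fails — R34 and R34 but 4 and 4 have no common successor.
(b): holds.
(c): fails — Rsw and Rst but w and t have no common successor.
(d): fails — Rbc and Rbe but c and e have no common successor.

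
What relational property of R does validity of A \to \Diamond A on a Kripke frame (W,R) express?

reflexivity: \forall x Rxx

Equivalently (dual form): □A → A.
Suppose □A→A is valid. At any x set V(A)={w : Rxw}. Then □A holds at x, so A holds at x, i.e. Rxx.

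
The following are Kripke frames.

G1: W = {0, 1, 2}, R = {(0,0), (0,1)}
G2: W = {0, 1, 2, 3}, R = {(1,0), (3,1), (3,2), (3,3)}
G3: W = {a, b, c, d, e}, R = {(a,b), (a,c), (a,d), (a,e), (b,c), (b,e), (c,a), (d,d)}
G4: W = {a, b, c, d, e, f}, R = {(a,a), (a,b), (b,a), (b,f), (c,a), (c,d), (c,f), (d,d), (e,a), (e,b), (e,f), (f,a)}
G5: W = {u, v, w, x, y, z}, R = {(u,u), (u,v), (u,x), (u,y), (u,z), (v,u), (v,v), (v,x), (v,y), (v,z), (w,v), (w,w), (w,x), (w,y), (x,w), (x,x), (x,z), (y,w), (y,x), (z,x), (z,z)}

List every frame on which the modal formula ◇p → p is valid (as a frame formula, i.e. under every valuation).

none

Frame correspondent (Sahlqvist): ∀x ∀y (xRy → ∃w (y = w ∧ x = w)) — i.e. a generalized confluence (Geach) condition.
G1: fails — 0R1 but 1 ≠ 0.
G2: fails — 1R0 but 0 ≠ 1.
G3: fails — aRb but b ≠ a.
G4: fails — aRb but b ≠ a.
G5: fails — uRv but v ≠ u.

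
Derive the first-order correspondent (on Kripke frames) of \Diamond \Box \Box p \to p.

\forall x \forall y (xRy \to \exists w (y R^2 w \wedge x = w))

This is a Sahlqvist (Geach-type) schema ◇^1□^2p → □^0◇^0p.
Minimal-valuation argument: fix x; take any y with xR^1y and any z with xR^0z. Set V(p) to the set of worlds R-reachable from y in exactly 2 steps. Then □^2p holds at y, so the antecedent holds at x; validity forces ◇^0p at z, giving a w with zR^0w and yR^2w.
First-order correspondent: \forall x \forall y (xRy \to \exists w (y R^2 w \wedge x = w)).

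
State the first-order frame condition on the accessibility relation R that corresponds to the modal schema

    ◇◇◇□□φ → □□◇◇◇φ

This is a Sahlqvist (Geach-type) schema ◇^3□^2φ → □^2◇^3φ.
Minimal-valuation argument: fix x; take any y with xR^3y and any z with xR^2z. Set V(φ) to the set of worlds R-reachable from y in exactly 2 steps. Then □^2φ holds at y, so the antecedent holds at x; validity forces ◇^3φ at z, giving a w with zR^3w and yR^2w.
First-order correspondent: ∀x ∀y ∀z ((xR³y ∧ xR²z) → ∃w (yR²w ∧ zR³w)).

∀x ∀y ∀z ((xR³y ∧ xR²z) → ∃w (yR²w ∧ zR³w))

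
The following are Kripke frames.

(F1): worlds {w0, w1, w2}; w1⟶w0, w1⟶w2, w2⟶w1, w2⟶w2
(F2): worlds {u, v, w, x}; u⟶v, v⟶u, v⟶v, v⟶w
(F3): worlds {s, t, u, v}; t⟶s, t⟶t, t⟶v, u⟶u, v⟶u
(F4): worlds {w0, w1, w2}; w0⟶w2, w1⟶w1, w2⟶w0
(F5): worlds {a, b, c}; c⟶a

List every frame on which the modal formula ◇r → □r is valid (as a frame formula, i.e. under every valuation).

(F4), (F5)

Frame correspondent (Sahlqvist): ∀x ∀y ∀z (Rxy ∧ Rxz → y = z) — i.e. partial functionality.
(F1): fails — w1 sees both w0 and w2.
(F2): fails — v sees both u and v.
(F3): fails — t sees both s and t.
(F4): holds.
(F5): holds.
Valid on: (F4), (F5).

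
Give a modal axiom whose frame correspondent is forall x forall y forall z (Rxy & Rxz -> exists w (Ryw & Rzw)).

◇□r → □◇r

This is convergence; the standard corresponding axiom is .2: ◇□r → □◇r.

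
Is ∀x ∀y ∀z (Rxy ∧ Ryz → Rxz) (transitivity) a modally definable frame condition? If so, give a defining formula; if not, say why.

Yes, by □p → □□p

The condition is transitivity. A defining modal formula is □p → □□p.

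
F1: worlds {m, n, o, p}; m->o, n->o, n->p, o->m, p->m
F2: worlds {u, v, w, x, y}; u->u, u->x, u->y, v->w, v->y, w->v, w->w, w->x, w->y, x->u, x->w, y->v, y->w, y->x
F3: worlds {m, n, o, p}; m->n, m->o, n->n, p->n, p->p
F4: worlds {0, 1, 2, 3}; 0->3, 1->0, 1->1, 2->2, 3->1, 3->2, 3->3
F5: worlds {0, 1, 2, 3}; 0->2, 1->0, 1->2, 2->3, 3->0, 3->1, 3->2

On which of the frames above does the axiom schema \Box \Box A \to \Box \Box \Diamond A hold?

The schema corresponds to a generalized confluence (Geach) condition: \forall x \forall z (x R^2 z \to \exists w (x R^2 w \wedge zRw)).
F1: fails — mR²m but no w with mR²w and mRw.
F2: ✓.
F3: ✓.
F4: ✓.
F5: fails — 0R²3 but no w with 0R²w and 3Rw.
Valid on: F2, F3, F4.

F2, F3, F4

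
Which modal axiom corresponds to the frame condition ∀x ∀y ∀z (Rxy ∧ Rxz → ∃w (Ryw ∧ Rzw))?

◇□r → □◇r

A defining formula is ◇□r → □◇r (the .2 axiom).
Suppose ◇□r→□◇r is valid. Take Rxy, Rxz and set V(r)={w : Ryw}. Then □r at y so ◇□r at x, so □◇r at x, so ◇r at z, giving w with Rzw and Ryw.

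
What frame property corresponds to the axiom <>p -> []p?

Suppose ◇p→□p is valid. Take Rxy, Rxz and set V(p)={y}. Then ◇p at x, so □p at x, so p at z, i.e. z=y.

partial functionality: forall x forall y forall z (Rxy & Rxz -> y = z)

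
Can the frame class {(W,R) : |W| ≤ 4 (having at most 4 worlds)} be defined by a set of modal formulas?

Not modally definable

If a class were modally definable it would be closed under disjoint unions (Goldblatt–Thomason).
Any modal formula valid on each of 5 disjoint one-world frames is valid on their disjoint union (validity is preserved under disjoint unions). Each one-world frame has |W|=1≤4, but the union has |W|=5.
So the class is not modally definable.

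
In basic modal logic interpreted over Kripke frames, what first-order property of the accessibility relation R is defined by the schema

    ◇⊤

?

seriality: ∀x ∃y Rxy

◇⊤ holds at w iff w has a successor, so frame-validity of ◇⊤ is exactly seriality. Equivalently via □r → ◇r:
Suppose □r→◇r is valid. At any x set V(r)=W. Then □r at x, so ◇r at x, so x has a successor.
Conversely, on a frame with seriality the schema holds at every world under every valuation.
Frame condition: ∀x ∃y Rxy.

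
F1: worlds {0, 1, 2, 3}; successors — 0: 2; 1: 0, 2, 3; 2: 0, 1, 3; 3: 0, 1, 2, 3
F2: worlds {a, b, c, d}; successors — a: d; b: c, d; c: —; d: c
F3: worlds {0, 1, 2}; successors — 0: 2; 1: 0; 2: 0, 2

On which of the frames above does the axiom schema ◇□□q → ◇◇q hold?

Frame correspondent (Sahlqvist): ∀x ∀y (xRy → ∃w (yR²w ∧ xR²w)) — i.e. a generalized confluence (Geach) condition.
F1: condition met.
F2: fails — aRd but no w with dR²w and aR²w.
F3: condition met.
Valid on: F1, F3.

F1, F3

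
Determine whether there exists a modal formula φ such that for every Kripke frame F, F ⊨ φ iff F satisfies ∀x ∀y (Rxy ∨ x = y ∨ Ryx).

Not definable by any modal formula

Modal frame validity is preserved under disjoint unions.
Take 4 disjoint single-world reflexive frames: each is trivially connected, but their disjoint union has 4 worlds with no edge between distinct components, so it is not connected.
So no modal formula (or set of formulas) defines exactly the connected frames.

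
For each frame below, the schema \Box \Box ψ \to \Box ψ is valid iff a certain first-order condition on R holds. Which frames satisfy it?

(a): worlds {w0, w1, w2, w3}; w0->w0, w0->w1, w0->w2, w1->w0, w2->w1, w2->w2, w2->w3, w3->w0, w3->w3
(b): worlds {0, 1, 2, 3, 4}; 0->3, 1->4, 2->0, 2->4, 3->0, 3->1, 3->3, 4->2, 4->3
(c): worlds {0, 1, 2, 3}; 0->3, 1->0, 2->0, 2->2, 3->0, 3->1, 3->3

This is the axiom for density; its first-order frame correspondent is \forall x \forall y (Rxy \to \exists z (Rxz \wedge Rzy)).
(a): satisfies the condition.
(b): fails — R14 but no z with R1z and Rz4.
(c): fails — R10 but no z with R1z and Rz0.

(a)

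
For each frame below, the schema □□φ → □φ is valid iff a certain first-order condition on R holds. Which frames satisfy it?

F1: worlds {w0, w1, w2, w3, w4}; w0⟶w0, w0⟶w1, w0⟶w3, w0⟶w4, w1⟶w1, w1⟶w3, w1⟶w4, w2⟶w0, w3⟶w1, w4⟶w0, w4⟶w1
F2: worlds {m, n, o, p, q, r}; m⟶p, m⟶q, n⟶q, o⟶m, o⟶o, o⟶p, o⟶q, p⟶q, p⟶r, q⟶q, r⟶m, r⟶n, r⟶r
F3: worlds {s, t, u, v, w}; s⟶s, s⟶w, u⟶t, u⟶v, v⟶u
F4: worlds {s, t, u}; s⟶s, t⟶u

F1

Frame correspondent (Sahlqvist): ∀x ∀y (Rxy → ∃z (Rxz ∧ Rzy)) — i.e. density.
F1: ✓.
F2: fails — Rmp but no z with Rmz and Rzp.
F3: fails — Ruv but no z with Ruz and Rzv.
F4: fails — Rtu but no z with Rtz and Rzu.
Valid on: F1.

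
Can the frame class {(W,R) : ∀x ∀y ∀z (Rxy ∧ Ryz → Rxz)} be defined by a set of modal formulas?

Definable; □p → □□p defines it

Yes: it is transitivity, defined by the 4 schema □p → □□p.
Suppose □p→□□p is valid. Take Rxy, Ryz and set V(p)={w : Rxw}. Then □p at x, so □□p at x, so □p at y, so p at z, i.e. Rxz.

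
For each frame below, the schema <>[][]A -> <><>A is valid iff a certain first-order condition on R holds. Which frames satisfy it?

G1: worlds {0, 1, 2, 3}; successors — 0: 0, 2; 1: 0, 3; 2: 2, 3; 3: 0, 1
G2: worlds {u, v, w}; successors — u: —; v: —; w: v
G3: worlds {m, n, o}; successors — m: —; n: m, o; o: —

This is the axiom for a generalized confluence (Geach) condition; its first-order frame correspondent is forall x forall y (xRy -> exists w (y R^2 w & x R^2 w)).
G1: condition met.
G2: fails — wRv but no t with vR²t and wR²t.
G3: fails — nRm but no w with mR²w and nR²w.

G1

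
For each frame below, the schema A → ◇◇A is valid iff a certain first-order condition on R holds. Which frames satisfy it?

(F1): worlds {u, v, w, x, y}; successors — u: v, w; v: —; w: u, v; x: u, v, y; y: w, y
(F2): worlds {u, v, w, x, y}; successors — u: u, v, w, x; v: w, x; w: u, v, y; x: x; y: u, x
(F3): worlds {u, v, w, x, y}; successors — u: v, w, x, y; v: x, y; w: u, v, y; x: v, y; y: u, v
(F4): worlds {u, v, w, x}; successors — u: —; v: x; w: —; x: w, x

The schema corresponds to a generalized confluence (Geach) condition: ∀x ∃w (x = w ∧ xR²w).
(F1): fails — at v but no t with v=t and vR²t.
(F2): fails — at y but no t with y=t and yR²t.
(F3): condition met.
(F4): fails — at u but no t with u=t and uR²t.
Valid on: (F3).

(F3)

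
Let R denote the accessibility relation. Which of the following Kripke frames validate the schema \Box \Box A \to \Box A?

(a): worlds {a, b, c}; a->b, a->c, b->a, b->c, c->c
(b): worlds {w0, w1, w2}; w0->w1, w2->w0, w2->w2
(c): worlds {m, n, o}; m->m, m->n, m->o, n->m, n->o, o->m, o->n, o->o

This is the axiom for density; its first-order frame correspondent is \forall x \forall y (Rxy \to \exists z (Rxz \wedge Rzy)).
(a): fails — Rab but no z with Raz and Rzb.
(b): fails — Rw0w1 but no z with Rw0z and Rzw1.
(c): condition met.

(c)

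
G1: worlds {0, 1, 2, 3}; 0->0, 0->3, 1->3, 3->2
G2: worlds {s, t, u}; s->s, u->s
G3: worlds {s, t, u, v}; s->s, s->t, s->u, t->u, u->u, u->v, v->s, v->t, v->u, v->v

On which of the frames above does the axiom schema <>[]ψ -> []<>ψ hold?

Frame correspondent (Sahlqvist): forall x forall y forall z (Rxy & Rxz -> exists w (Ryw & Rzw)) — i.e. convergence.
G1: fails — R00 and R03 but 0 and 3 have no common successor.
G2: ✓.
G3: ✓.

G2, G3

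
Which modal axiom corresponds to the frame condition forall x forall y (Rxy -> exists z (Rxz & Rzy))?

A defining formula is □□p → □p (the C4 axiom).

□□p → □p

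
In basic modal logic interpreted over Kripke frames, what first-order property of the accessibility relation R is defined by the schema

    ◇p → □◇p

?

Suppose ◇p→□◇p is valid. Take Rxy, Rxz and set V(p)={y}. Then ◇p at x, so □◇p at x, so ◇p at z, so some w with Rzw has p; w=y, i.e. Rzy. By symmetry of the argument, Ryz.
Conversely, any frame satisfying ∀x ∀y ∀z (Rxy ∧ Rxz → Ryz) validates the schema.
So the correspondent is the Euclidean property.

The Euclidean property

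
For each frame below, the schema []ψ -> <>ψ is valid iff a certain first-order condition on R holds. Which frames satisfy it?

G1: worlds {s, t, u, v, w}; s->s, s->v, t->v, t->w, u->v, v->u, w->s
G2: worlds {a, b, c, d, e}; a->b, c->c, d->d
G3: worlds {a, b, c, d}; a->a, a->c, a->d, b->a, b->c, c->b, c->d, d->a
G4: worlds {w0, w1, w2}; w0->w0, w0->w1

The schema corresponds to seriality: forall x exists y Rxy.
G1: ✓.
G2: fails — world b has no successor.
G3: ✓.
G4: fails — world w1 has no successor.
Valid on: G1, G3.

G1, G3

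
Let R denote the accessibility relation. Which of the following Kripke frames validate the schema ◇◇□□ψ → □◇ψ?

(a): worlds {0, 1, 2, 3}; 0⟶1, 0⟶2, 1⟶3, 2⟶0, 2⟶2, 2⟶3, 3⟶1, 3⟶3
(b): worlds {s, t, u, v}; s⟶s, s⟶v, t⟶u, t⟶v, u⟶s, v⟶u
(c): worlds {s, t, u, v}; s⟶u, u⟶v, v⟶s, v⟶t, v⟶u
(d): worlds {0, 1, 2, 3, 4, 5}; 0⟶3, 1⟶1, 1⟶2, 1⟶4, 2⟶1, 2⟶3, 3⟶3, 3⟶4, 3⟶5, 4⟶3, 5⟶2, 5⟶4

This is the axiom for a generalized confluence (Geach) condition; its first-order frame correspondent is ∀x ∀y ∀z ((xR²y ∧ xRz) → ∃w (yR²w ∧ zRw)).
(a): holds.
(b): fails — sR²u, sRv but no w with uR²w and vRw.
(c): fails — uR²s, uRv but no w with sR²w and vRw.
(d): fails — 3R²5, 3R5 but no w with 5R²w and 5Rw.
Valid on: (a).

(a)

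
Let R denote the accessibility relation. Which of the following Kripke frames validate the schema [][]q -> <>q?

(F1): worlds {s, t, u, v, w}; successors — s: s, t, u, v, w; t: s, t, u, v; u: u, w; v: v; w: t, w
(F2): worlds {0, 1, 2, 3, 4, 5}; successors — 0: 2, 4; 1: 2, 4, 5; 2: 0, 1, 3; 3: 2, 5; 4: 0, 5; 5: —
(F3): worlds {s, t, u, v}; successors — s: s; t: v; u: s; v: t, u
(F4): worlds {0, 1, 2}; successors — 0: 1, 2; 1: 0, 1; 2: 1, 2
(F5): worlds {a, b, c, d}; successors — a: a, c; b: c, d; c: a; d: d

(F1), (F4), (F5)

This is the axiom for a generalized confluence (Geach) condition; its first-order frame correspondent is forall x exists w (x R^2 w & xRw).
(F1): ✓.
(F2): fails — at 0 but no w with 0R²w and 0Rw.
(F3): fails — at t but no w with tR²w and tRw.
(F4): ✓.
(F5): ✓.
Valid on: (F1), (F4), (F5).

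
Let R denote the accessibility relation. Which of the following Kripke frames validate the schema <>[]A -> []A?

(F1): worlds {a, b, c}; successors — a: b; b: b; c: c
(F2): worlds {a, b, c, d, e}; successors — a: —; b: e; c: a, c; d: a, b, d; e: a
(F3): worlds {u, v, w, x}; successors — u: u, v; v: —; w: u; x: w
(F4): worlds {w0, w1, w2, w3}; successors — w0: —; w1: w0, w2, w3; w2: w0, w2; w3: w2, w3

(F1)

This is the axiom for the Euclidean property; its first-order frame correspondent is forall x forall y forall z (Rxy & Rxz -> Ryz).
(F1): satisfies the condition.
(F2): fails — Rbe and Rbe but not Ree.
(F3): fails — Ruv and Ruv but not Rvv.
(F4): fails — Rw1w2 and Rw1w3 but not Rw2w3.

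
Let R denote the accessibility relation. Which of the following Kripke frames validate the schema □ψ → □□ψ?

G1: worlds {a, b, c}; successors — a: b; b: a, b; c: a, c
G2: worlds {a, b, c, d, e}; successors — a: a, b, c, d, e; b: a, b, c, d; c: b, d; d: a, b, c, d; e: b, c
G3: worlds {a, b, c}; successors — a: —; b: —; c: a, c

G3

The schema corresponds to transitivity: ∀x ∀y ∀z (Rxy ∧ Ryz → Rxz).
G1: fails — Rab and Rba but not Raa.
G2: fails — Rcd and Rdc but not Rcc.
G3: satisfies the condition.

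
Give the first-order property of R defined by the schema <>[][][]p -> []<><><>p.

This is a Sahlqvist (Geach-type) schema ◇^1□^3p → □^1◇^3p.
First-order correspondent: forall x forall y forall z ((xRy & xRz) -> exists w (y R^3 w & z R^3 w)).

forall x forall y forall z ((xRy & xRz) -> exists w (y R^3 w & z R^3 w))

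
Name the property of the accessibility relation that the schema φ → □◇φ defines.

Suppose φ→□◇φ is valid. Take Rxy and set V(φ)={x}. Then φ at x, so □◇φ at x, so ◇φ at y, so some z with Ryz has φ; z=x, i.e. Ryx.
Conversely, any frame satisfying ∀x ∀y (Rxy → Ryx) validates the schema.
Frame condition: ∀x ∀y (Rxy → Ryx).

symmetry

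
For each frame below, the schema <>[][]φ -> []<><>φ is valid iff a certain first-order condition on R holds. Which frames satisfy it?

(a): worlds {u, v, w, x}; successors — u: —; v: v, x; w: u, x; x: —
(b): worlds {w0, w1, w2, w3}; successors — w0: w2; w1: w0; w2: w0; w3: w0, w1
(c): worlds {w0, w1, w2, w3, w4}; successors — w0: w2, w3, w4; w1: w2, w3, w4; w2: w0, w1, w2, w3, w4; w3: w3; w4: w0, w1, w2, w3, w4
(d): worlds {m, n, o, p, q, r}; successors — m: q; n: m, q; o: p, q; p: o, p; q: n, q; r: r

(c), (d)

This is the axiom for a generalized confluence (Geach) condition; its first-order frame correspondent is forall x forall y forall z ((xRy & xRz) -> exists w (y R^2 w & z R^2 w)).
(a): fails — vRv, vRx but no t with vR²t and xR²t.
(b): fails — w3Rw0, w3Rw1 but no w with w0R²w and w1R²w.
(c): holds.
(d): holds.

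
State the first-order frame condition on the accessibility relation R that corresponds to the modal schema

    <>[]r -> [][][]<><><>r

This is a Sahlqvist (Geach-type) schema ◇^1□^1r → □^3◇^3r.
Minimal-valuation argument: fix x; take any y with xR^1y and any z with xR^3z. Set V(r) to the set of worlds R-reachable from y in exactly 1 step. Then □^1r holds at y, so the antecedent holds at x; validity forces ◇^3r at z, giving a w with zR^3w and yR^1w.
First-order correspondent: forall x forall y forall z ((xRy & x R^3 z) -> exists w (yRw & z R^3 w)).

forall x forall y forall z ((xRy & x R^3 z) -> exists w (yRw & z R^3 w))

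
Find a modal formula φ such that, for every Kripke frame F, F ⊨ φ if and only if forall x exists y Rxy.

□p → ◇p

The condition is seriality. The D schema □p → ◇p defines it.
Suppose □p→◇p is valid. At any x set V(p)=W. Then □p at x, so ◇p at x, so x has a successor.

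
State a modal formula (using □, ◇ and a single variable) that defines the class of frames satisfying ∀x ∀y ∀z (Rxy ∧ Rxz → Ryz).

◇ψ → □◇ψ

This is the Euclidean property; the standard corresponding axiom is 5: ◇ψ → □◇ψ.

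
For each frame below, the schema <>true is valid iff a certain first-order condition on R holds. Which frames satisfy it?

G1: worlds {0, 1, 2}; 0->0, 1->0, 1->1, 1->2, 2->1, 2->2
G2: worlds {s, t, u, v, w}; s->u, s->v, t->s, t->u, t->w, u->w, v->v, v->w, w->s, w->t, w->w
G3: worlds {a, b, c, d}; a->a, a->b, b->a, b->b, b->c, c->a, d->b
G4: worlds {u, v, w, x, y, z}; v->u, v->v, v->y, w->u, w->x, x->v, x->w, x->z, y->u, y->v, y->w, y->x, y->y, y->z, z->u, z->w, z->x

The schema corresponds to seriality: forall x exists y Rxy.
G1: satisfies the condition.
G2: satisfies the condition.
G3: satisfies the condition.
G4: fails — world u has no successor.
Valid on: G1, G2, G3.

G1, G2, G3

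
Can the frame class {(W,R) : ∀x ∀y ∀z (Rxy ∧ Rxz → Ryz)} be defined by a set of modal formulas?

Yes — defined by ◇p → □◇p

This is a Sahlqvist condition; the 5 axiom ◇p → □◇p defines it.
Suppose ◇p→□◇p is valid. Take Rxy, Rxz and set V(p)={y}. Then ◇p at x, so □◇p at x, so ◇p at z, so some w with Rzw has p; w=y, i.e. Rzy. By symmetry of the argument, Ryz.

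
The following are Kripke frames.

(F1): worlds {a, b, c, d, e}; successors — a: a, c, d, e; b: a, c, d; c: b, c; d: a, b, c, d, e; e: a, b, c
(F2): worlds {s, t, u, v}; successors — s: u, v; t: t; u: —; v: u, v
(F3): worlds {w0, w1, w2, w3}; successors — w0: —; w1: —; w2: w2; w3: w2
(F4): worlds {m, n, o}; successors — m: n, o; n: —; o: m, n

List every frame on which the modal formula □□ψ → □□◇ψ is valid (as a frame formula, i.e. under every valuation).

Frame correspondent (Sahlqvist): ∀x ∀z (xR²z → ∃w (xR²w ∧ zRw)) — i.e. a generalized confluence (Geach) condition.
(F1): satisfies the condition.
(F2): fails — sR²u but no w with sR²w and uRw.
(F3): satisfies the condition.
(F4): fails — mR²n but no w with mR²w and nRw.
Valid on: (F1), (F3).

(F1), (F3)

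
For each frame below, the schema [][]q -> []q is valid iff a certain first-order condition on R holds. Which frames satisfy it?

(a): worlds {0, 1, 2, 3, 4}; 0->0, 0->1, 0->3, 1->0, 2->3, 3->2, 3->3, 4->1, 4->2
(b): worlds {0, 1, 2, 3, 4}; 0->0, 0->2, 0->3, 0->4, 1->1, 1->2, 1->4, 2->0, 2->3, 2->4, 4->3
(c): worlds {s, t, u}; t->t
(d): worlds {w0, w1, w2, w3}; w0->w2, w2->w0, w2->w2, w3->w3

(c), (d)

Frame correspondent (Sahlqvist): forall x forall y (Rxy -> exists z (Rxz & Rzy)) — i.e. density.
(a): fails — R42 but no z with R4z and Rz2.
(b): fails — R43 but no z with R4z and Rz3.
(c): holds.
(d): holds.
Valid on: (c), (d).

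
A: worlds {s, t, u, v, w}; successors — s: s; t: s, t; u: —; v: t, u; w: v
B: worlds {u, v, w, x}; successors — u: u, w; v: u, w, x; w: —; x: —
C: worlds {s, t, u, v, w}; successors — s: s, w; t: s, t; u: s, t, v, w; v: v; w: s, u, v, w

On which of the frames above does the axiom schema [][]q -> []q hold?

This is the axiom for density; its first-order frame correspondent is forall x forall y (Rxy -> exists z (Rxz & Rzy)).
A: fails — Rvu but no z with Rvz and Rzu.
B: fails — Rvx but no z with Rvz and Rzx.
C: condition met.
Valid on: C.

C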